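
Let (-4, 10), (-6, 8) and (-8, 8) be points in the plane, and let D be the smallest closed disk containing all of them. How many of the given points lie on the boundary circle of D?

2

Call the three points A, B, C in the order given.
Side lengths²: AB² = 8, AC² = 20, BC² = 4.
Since AC² = 20 ≥ 8 + 4 = 12, the angle opposite AC is not acute, so the smallest enclosing circle has AC as diameter.
Centre = midpoint of AC = (-6, 9), r² = 20/4 = 5.
The points at distance exactly r from the centre are (-4, 10), (-8, 8) — 2 points.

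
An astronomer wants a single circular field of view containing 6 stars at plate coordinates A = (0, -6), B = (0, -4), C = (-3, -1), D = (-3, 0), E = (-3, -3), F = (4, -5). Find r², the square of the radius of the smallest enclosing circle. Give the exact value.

18.5

A smallest enclosing disk is always determined by at most three of the input points on its boundary.
The farthest pair is D–F with squared distance 74. The circle on this segment as diameter has centre (0.5, -2.5) and r² = 74/4 = 18.5.
Check A: distance² to centre = 12.5 ≤ 18.5, so it lies inside.
All remaining points lie in this disk, and no smaller disk contains both endpoints, so this is the minimum enclosing circle.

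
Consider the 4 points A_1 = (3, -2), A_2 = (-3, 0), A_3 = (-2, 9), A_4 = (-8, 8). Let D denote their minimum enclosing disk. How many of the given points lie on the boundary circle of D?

2

A smallest enclosing disk is always determined by at most three of the input points on its boundary.
The farthest pair is A_1–A_4 with squared distance 221. The circle on this segment as diameter has centre (-2.5, 3) and r² = 221/4 = 55.25.
Check A_2: distance² to centre = 9.25 ≤ 55.25, so it lies inside.
All remaining points lie in this disk, and no smaller disk contains both endpoints, so this is the minimum enclosing circle.
The points at distance exactly r from the centre are A_1, A_4 — 2 points.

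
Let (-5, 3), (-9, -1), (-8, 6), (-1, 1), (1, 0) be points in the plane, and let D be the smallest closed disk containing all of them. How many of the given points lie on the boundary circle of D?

A smallest enclosing disk is always determined by at most three of the input points on its boundary.
The minimum enclosing circle is determined by three boundary points: (-9, -1), (-8, 6), (1, 0).
Their circumcentre is (-195/46, 87/46) with r² = 32825/1058.
The farthest remaining point (-1, 1) is at distance² 11941/1058 ≤ 32825/1058.
The points at distance exactly r from the centre are (-9, -1), (-8, 6), (1, 0) — 3 points.

3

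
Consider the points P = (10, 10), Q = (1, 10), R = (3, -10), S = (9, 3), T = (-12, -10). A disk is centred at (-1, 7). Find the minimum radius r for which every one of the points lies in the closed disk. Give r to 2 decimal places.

20.25

The required radius is the distance from (-1, 7) to the farthest point.
Squared distances: 130, 13, 305, 116, 410.
Maximum is 410, attained at T.
r = √410 ≈ 20.25.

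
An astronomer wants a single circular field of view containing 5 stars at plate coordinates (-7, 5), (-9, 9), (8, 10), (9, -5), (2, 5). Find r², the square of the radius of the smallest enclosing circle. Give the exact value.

130

A smallest enclosing disk is always determined by at most three of the input points on its boundary.
The farthest pair is (-9, 9)–(9, -5) with squared distance 520. The circle on this segment as diameter has centre (0, 2) and r² = 520/4 = 130.
Check (-7, 5): distance² to centre = 58 ≤ 130, so it lies inside.
All remaining points lie in this disk, and no smaller disk contains both endpoints, so this is the minimum enclosing circle.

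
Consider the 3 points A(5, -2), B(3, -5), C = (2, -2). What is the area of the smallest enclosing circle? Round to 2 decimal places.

11.34

Side lengths²: AB² = 13, AC² = 9, BC² = 10.
Since AB² = 13 < 10 + 9 = 19, the triangle is acute, so the smallest enclosing circle is the circumcircle.
Circumcentre = (3.5, -19/6), r² = 65/18.
Area = π·r² = π·65/18 ≈ 11.34.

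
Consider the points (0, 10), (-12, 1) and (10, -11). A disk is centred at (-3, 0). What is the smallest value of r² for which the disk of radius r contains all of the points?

290

The required radius is the distance from (-3, 0) to the farthest point.
Squared distances: 109, 82, 290.
Maximum is 290, attained at (10, -11).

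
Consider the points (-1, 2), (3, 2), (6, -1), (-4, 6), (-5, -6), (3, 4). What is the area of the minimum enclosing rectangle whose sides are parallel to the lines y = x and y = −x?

In coordinates u = x + y, v = x − y the rectangle is axis-aligned; the map (x,y)→(u,v) scales areas by 2.
u-values: 1, 5, 5, 2, -11, 7; range = 7 − (-11) = 18.
v-values: -3, 1, 7, -10, 1, -1; range = 7 − (-10) = 17.
Area = (18 × 17) / 2 = 153.

153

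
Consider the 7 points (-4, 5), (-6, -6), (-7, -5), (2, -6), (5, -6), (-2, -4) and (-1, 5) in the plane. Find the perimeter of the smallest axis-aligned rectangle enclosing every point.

46

Width = max x − min x = 5 − (-7) = 12.
Height = max y − min y = 5 − (-6) = 11.
Perimeter = 2(12 + 11) = 46.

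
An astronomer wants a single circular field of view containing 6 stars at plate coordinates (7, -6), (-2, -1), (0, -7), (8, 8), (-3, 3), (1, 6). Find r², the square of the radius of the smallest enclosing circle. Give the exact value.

72.25

By Welzl's lemma the MEC is supported by two points (diametrically opposite) or three points (on a circumcircle).
The farthest pair is (0, -7)–(8, 8) with squared distance 289. The circle on this segment as diameter has centre (4, 0.5) and r² = 289/4 = 72.25.
Check (7, -6): distance² to centre = 51.25 ≤ 72.25, so it lies inside.
All remaining points lie in this disk, and no smaller disk contains both endpoints, so this is the minimum enclosing circle.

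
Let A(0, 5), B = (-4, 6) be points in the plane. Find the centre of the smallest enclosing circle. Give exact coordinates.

(-2, 5.5)

The smallest circle enclosing two points has them as diameter endpoints.
Centre = midpoint = (-2, 5.5); r² = |AB|²/4 = 17/4 = 4.25.
Centre = (-2, 5.5).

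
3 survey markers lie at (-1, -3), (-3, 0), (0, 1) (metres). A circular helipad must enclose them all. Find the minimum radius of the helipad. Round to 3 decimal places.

2.137

Call the three points A, B, C in the order given.
Side lengths²: AB² = 13, AC² = 17, BC² = 10.
Since AC² = 17 < 13 + 10 = 23, the triangle is acute, so the smallest enclosing circle is the circumcircle.
Circumcentre = (-23/22, -19/22), r² = 1105/242.
r = √(1105/242) ≈ 2.137.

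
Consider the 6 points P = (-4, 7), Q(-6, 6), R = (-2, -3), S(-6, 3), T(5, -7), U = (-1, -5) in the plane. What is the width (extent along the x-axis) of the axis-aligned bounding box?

max x = 5, min x = -6, so width = 11.

11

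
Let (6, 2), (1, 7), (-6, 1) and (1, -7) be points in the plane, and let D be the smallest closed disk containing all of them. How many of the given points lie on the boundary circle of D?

The minimum enclosing circle of a finite set is fixed by two of the points (as a diameter) or three (as a circumcircle).
The minimum enclosing circle is determined by three boundary points: (1, 7), (-6, 1), (1, -7).
Their circumcentre is (13/14, 0) with r² = 9605/196.
The farthest remaining point (6, 2) is at distance² 5825/196 ≤ 9605/196.
The points at distance exactly r from the centre are (1, 7), (-6, 1), (1, -7) — 3 points.

3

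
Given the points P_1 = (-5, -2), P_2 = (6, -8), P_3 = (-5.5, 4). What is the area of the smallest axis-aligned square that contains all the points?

The bounding box has width 11.5 and height 12.
An axis-aligned square enclosing the set must have side ≥ max(width, height).
So the minimum side is max(11.5, 12) = 12.
Area = 12² = 144.

144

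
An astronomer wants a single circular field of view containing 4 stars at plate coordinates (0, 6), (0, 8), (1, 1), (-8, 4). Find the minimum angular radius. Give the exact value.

5

By Welzl's lemma the MEC is supported by two points (diametrically opposite) or three points (on a circumcircle).
The minimum enclosing circle is determined by three boundary points: (0, 8), (1, 1), (-8, 4).
Their circumcentre is (-3, 4) with r² = 25.
The farthest remaining point (0, 6) is at distance² 13 ≤ 25.
r = √25 = 5.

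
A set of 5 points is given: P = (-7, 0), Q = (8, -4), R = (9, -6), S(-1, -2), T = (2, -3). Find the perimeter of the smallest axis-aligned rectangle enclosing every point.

Width = max x − min x = 9 − (-7) = 16.
Height = max y − min y = 0 − (-6) = 6.
Perimeter = 2(16 + 6) = 44.

44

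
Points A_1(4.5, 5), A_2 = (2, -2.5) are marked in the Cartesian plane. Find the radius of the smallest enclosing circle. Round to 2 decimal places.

The smallest circle enclosing two points has them as diameter endpoints.
Centre = midpoint = (3.25, 1.25); r² = |A_1A_2|²/4 = 62.5/4 = 15.625.
r = √(15.625) ≈ 3.95.

3.95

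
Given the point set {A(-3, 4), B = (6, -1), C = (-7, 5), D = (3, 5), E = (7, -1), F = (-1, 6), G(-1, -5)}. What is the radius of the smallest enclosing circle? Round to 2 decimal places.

7.62

By Welzl's lemma the MEC is supported by two points (diametrically opposite) or three points (on a circumcircle).
The farthest pair is C–E with squared distance 232. The circle on this segment as diameter has centre (0, 2) and r² = 232/4 = 58.
Check A: distance² to centre = 13 ≤ 58, so it lies inside.
All remaining points lie in this disk, and no smaller disk contains both endpoints, so this is the minimum enclosing circle.
r = √58 ≈ 7.62.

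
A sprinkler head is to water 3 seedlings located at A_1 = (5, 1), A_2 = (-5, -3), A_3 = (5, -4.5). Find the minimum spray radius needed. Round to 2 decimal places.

5.45

Side lengths²: A_1A_2² = 116, A_1A_3² = 30.25, A_2A_3² = 102.25.
Since A_1A_2² = 116 < 102.25 + 30.25 = 132.5, the triangle is acute, so the smallest enclosing circle is the circumcircle.
Circumcentre = (0.3, -1.75), r² = 29.6525.
r = √(29.6525) ≈ 5.45.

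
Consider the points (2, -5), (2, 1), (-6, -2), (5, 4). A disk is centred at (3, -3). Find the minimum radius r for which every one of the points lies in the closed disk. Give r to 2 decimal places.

The required radius is the distance from (3, -3) to the farthest point.
Squared distances: 5, 17, 82, 53.
Maximum is 82, attained at (-6, -2).
r = √82 ≈ 9.06.

9.06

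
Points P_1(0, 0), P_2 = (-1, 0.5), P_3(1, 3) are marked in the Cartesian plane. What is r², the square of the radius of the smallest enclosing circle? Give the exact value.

1025/392

Side lengths²: P_1P_2² = 1.25, P_1P_3² = 10, P_2P_3² = 10.25.
Since P_2P_3² = 10.25 < 10 + 1.25 = 11.25, the triangle is acute, so the smallest enclosing circle is the circumcircle.
Circumcentre = (5/28, 45/28), r² = 1025/392.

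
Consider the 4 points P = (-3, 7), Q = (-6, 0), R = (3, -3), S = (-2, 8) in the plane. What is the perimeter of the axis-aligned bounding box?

Width = max x − min x = 3 − (-6) = 9.
Height = max y − min y = 8 − (-3) = 11.
Perimeter = 2(9 + 11) = 40.

40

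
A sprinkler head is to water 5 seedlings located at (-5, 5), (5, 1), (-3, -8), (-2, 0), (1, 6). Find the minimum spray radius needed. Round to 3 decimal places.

By Welzl's lemma the MEC is supported by two points (diametrically opposite) or three points (on a circumcircle).
The farthest pair is (-3, -8)–(1, 6) with squared distance 212. The circle on this segment as diameter has centre (-1, -1) and r² = 212/4 = 53.
Check (-5, 5): distance² to centre = 52 ≤ 53, so it lies inside.
All remaining points lie in this disk, and no smaller disk contains both endpoints, so this is the minimum enclosing circle.
r = √53 ≈ 7.280.

7.280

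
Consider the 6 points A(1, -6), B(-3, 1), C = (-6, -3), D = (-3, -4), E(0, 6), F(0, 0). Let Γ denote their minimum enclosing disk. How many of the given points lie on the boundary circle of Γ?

The minimum enclosing circle is determined by three boundary points: A, C, E.
Their circumcentre is (-11/18, -5/54) with r² = 54665/1458.
The farthest remaining point D is at distance² 30581/1458 ≤ 54665/1458.
The points at distance exactly r from the centre are A, C, E — 3 points.

3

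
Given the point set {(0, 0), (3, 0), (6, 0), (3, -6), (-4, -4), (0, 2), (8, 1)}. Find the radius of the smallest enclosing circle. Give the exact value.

6.5

By Welzl's lemma the MEC is supported by two points (diametrically opposite) or three points (on a circumcircle).
The farthest pair is (-4, -4)–(8, 1) with squared distance 169. The circle on this segment as diameter has centre (2, -1.5) and r² = 169/4 = 42.25.
Check (0, 0): distance² to centre = 6.25 ≤ 42.25, so it lies inside.
All remaining points lie in this disk, and no smaller disk contains both endpoints, so this is the minimum enclosing circle.
r = √(42.25) = 6.5.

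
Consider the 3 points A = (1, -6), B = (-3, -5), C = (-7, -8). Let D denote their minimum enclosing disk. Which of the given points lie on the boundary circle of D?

A, C

Side lengths²: AB² = 17, AC² = 68, BC² = 25.
Since AC² = 68 ≥ 25 + 17 = 42, the angle opposite AC is not acute, so the smallest enclosing circle has AC as diameter.
Centre = midpoint of AC = (-3, -7), r² = 68/4 = 17.
The points at distance exactly r from the centre are A, C — 2 points.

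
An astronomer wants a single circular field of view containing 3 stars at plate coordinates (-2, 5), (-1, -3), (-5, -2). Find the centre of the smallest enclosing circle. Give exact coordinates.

Call the three points A, B, C in the order given.
Side lengths²: AB² = 65, AC² = 58, BC² = 17.
Since AB² = 65 < 58 + 17 = 75, the triangle is acute, so the smallest enclosing circle is the circumcircle.
Circumcentre = (-133/62, 57/62), r² = 32045/1922.
Centre = (-133/62, 57/62).

(-133/62, 57/62)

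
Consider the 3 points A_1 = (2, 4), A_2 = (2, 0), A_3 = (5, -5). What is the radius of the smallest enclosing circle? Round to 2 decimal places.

Side lengths²: A_1A_2² = 16, A_1A_3² = 90, A_2A_3² = 34.
Since A_1A_3² = 90 ≥ 34 + 16 = 50, the angle opposite A_1A_3 is not acute, so the smallest enclosing circle has A_1A_3 as diameter.
Centre = midpoint of A_1A_3 = (3.5, -0.5), r² = 90/4 = 22.5.
r = √(22.5) ≈ 4.74.

4.74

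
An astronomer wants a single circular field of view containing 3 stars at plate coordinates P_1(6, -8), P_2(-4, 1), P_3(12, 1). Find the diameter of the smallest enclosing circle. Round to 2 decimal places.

16.17

Side lengths²: P_1P_2² = 181, P_1P_3² = 117, P_2P_3² = 256.
Since P_2P_3² = 256 < 181 + 117 = 298, the triangle is acute, so the smallest enclosing circle is the circumcircle.
Circumcentre = (4, -1/6), r² = 2353/36.
Diameter = 2r = 2√(2353/36) ≈ 16.17.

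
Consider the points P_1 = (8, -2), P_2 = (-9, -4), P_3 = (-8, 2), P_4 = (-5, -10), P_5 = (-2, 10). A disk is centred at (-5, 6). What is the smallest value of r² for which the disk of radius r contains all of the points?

The required radius is the distance from (-5, 6) to the farthest point.
Squared distances: 233, 116, 25, 256, 25.
Maximum is 256, attained at P_4.

256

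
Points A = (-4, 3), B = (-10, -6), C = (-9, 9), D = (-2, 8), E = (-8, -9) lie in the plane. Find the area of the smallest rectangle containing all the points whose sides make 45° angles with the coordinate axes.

In coordinates u = x + y, v = x − y the rectangle is axis-aligned; the map (x,y)→(u,v) scales areas by 2.
u-values: -1, -16, 0, 6, -17; range = 6 − (-17) = 23.
v-values: -7, -4, -18, -10, 1; range = 1 − (-18) = 19.
Area = (23 × 19) / 2 = 218.5.

218.5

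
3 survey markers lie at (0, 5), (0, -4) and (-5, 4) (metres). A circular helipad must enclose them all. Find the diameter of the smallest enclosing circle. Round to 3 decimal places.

9.621

Call the three points A, B, C in the order given.
Side lengths²: AB² = 81, AC² = 26, BC² = 89.
Since BC² = 89 < 81 + 26 = 107, the triangle is acute, so the smallest enclosing circle is the circumcircle.
Circumcentre = (-1.7, 0.5), r² = 23.14.
Diameter = 2r = 2√(23.14) ≈ 9.621.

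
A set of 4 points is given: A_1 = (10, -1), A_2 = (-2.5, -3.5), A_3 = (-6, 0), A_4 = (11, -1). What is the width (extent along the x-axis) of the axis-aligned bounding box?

max x = 11, min x = -6, so width = 17.

17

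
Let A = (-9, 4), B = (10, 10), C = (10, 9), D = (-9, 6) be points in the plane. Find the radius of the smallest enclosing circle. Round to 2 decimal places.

A smallest enclosing disk is always determined by at most three of the input points on its boundary.
The farthest pair is A–B with squared distance 397. The circle on this segment as diameter has centre (0.5, 7) and r² = 397/4 = 99.25.
Check C: distance² to centre = 94.25 ≤ 99.25, so it lies inside.
All remaining points lie in this disk, and no smaller disk contains both endpoints, so this is the minimum enclosing circle.
r = √(99.25) ≈ 9.96.

9.96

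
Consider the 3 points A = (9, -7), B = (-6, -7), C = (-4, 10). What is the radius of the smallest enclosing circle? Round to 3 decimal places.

10.774

Side lengths²: AB² = 225, AC² = 458, BC² = 293.
Since AC² = 458 < 293 + 225 = 518, the triangle is acute, so the smallest enclosing circle is the circumcircle.
Circumcentre = (1.5, 25/34), r² = 67097/578.
r = √(67097/578) ≈ 10.774.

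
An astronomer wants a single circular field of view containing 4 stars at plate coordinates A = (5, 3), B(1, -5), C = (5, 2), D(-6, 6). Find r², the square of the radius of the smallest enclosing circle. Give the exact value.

A smallest enclosing disk is always determined by at most three of the input points on its boundary.
The minimum enclosing circle is determined by three boundary points: A, B, D.
Their circumcentre is (-1.4, 1.2) with r² = 44.2.
The farthest remaining point C is at distance² 41.6 ≤ 44.2.

44.2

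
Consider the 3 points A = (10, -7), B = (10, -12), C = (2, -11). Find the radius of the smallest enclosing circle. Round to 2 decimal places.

Side lengths²: AB² = 25, AC² = 80, BC² = 65.
Since AC² = 80 < 65 + 25 = 90, the triangle is acute, so the smallest enclosing circle is the circumcircle.
Circumcentre = (6.25, -9.5), r² = 20.3125.
r = √(20.3125) ≈ 4.51.

4.51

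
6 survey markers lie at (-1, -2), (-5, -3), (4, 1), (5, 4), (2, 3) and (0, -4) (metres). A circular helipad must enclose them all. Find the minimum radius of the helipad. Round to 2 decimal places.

6.10

The farthest pair is (-5, -3)–(5, 4) with squared distance 149. The circle on this segment as diameter has centre (0, 0.5) and r² = 149/4 = 37.25.
Check (-1, -2): distance² to centre = 7.25 ≤ 37.25, so it lies inside.
All remaining points lie in this disk, and no smaller disk contains both endpoints, so this is the minimum enclosing circle.
r = √(37.25) ≈ 6.10.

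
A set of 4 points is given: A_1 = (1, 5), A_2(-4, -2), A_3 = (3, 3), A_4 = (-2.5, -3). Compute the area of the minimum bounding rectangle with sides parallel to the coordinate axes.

x ranges over [-4, 3], width 7.
y ranges over [-3, 5], height 8.
Area = 7 × 8 = 56.

56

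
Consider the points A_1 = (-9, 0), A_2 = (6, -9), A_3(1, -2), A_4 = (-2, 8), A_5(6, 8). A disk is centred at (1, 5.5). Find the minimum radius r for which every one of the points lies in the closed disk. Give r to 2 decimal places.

15.34

The required radius is the distance from (1, 5.5) to the farthest point.
Squared distances: 130.25, 235.25, 56.25, 15.25, 31.25.
Maximum is 235.25, attained at A_2.
r = √(235.25) ≈ 15.34.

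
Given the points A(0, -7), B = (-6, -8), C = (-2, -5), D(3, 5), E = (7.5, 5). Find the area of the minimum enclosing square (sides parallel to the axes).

The bounding box has width 13.5 and height 13.
An axis-aligned square enclosing the set must have side ≥ max(width, height).
So the minimum side is max(13.5, 13) = 13.5.
Area = 13.5² = 182.25.

182.25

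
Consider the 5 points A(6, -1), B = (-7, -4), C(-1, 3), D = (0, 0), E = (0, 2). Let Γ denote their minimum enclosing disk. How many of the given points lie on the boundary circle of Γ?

The minimum enclosing circle of a finite set is fixed by two of the points (as a diameter) or three (as a circumcircle).
The farthest pair is A–B with squared distance 178. The circle on this segment as diameter has centre (-0.5, -2.5) and r² = 178/4 = 44.5.
Check C: distance² to centre = 30.5 ≤ 44.5, so it lies inside.
All remaining points lie in this disk, and no smaller disk contains both endpoints, so this is the minimum enclosing circle.
The points at distance exactly r from the centre are A, B — 2 points.

2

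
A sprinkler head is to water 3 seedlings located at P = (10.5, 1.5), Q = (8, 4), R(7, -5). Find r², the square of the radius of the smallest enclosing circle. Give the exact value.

20.5

Side lengths²: PQ² = 12.5, PR² = 54.5, QR² = 82.
Since QR² = 82 ≥ 54.5 + 12.5 = 67, the angle opposite QR is not acute, so the smallest enclosing circle has QR as diameter.
Centre = midpoint of QR = (7.5, -0.5), r² = 82/4 = 20.5.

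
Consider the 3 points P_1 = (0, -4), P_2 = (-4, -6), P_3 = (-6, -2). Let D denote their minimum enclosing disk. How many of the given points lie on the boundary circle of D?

Side lengths²: P_1P_2² = 20, P_1P_3² = 40, P_2P_3² = 20.
Since P_1P_3² = 40 ≥ 20 + 20 = 40, the angle opposite P_1P_3 is not acute, so the smallest enclosing circle has P_1P_3 as diameter.
Centre = midpoint of P_1P_3 = (-3, -3), r² = 40/4 = 10.
The points at distance exactly r from the centre are P_1, P_2, P_3 — 3 points.

3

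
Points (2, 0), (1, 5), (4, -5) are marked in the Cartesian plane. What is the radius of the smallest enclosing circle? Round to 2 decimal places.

5.22

Call the three points A, B, C in the order given.
Side lengths²: AB² = 26, AC² = 29, BC² = 109.
Since BC² = 109 ≥ 29 + 26 = 55, the angle opposite BC is not acute, so the smallest enclosing circle has BC as diameter.
Centre = midpoint of BC = (2.5, 0), r² = 109/4 = 27.25.
r = √(27.25) ≈ 5.22.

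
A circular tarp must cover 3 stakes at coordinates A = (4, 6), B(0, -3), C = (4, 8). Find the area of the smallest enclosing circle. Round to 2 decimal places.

Side lengths²: AB² = 97, AC² = 4, BC² = 137.
Since BC² = 137 ≥ 97 + 4 = 101, the angle opposite BC is not acute, so the smallest enclosing circle has BC as diameter.
Centre = midpoint of BC = (2, 2.5), r² = 137/4 = 34.25.
Area = π·r² = π·34.25 ≈ 107.60.

107.60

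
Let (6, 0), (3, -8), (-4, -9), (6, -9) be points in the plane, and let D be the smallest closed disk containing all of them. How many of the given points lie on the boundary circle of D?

By Welzl's lemma the MEC is supported by two points (diametrically opposite) or three points (on a circumcircle).
The farthest pair is (6, 0)–(-4, -9) with squared distance 181. The circle on this segment as diameter has centre (1, -4.5) and r² = 181/4 = 45.25.
Check (3, -8): distance² to centre = 16.25 ≤ 45.25, so it lies inside.
All remaining points lie in this disk, and no smaller disk contains both endpoints, so this is the minimum enclosing circle.
The points at distance exactly r from the centre are (6, 0), (-4, -9), (6, -9) — 3 points.

3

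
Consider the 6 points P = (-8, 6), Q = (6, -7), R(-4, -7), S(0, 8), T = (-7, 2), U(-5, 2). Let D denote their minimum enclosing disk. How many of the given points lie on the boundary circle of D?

The minimum enclosing circle of a finite set is fixed by two of the points (as a diameter) or three (as a circumcircle).
The farthest pair is P–Q with squared distance 365. The circle on this segment as diameter has centre (-1, -0.5) and r² = 365/4 = 91.25.
Check R: distance² to centre = 51.25 ≤ 91.25, so it lies inside.
All remaining points lie in this disk, and no smaller disk contains both endpoints, so this is the minimum enclosing circle.
The points at distance exactly r from the centre are P, Q — 2 points.

2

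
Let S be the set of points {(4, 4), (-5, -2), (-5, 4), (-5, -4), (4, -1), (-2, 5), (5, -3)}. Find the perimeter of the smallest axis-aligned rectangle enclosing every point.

Width = max x − min x = 5 − (-5) = 10.
Height = max y − min y = 5 − (-4) = 9.
Perimeter = 2(10 + 9) = 38.

38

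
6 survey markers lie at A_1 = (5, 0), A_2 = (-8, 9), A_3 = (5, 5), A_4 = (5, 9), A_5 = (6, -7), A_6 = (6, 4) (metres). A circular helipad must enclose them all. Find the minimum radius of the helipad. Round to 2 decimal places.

The minimum enclosing circle of a finite set is fixed by two of the points (as a diameter) or three (as a circumcircle).
The farthest pair is A_2–A_5 with squared distance 452. The circle on this segment as diameter has centre (-1, 1) and r² = 452/4 = 113.
Check A_1: distance² to centre = 37 ≤ 113, so it lies inside.
All remaining points lie in this disk, and no smaller disk contains both endpoints, so this is the minimum enclosing circle.
r = √113 ≈ 10.63.

10.63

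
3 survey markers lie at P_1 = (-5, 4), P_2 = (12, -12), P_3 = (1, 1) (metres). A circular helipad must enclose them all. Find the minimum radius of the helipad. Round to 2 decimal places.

11.67

Side lengths²: P_1P_2² = 545, P_1P_3² = 45, P_2P_3² = 290.
Since P_1P_2² = 545 ≥ 290 + 45 = 335, the angle opposite P_1P_2 is not acute, so the smallest enclosing circle has P_1P_2 as diameter.
Centre = midpoint of P_1P_2 = (3.5, -4), r² = 545/4 = 136.25.
r = √(136.25) ≈ 11.67.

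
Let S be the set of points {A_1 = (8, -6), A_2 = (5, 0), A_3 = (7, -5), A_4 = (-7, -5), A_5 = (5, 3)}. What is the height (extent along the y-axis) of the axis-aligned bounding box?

9

max y = 3, min y = -6, so height = 9.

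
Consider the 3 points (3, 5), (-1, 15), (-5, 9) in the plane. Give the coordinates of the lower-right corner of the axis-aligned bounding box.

x-range [-5, 3], y-range [5, 15].
The lower-right corner is (3, 5).

(3, 5)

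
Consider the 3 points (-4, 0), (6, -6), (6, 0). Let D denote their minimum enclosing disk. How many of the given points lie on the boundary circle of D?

3

Call the three points A, B, C in the order given.
Side lengths²: AB² = 136, AC² = 100, BC² = 36.
Since AB² = 136 ≥ 100 + 36 = 136, the angle opposite AB is not acute, so the smallest enclosing circle has AB as diameter.
Centre = midpoint of AB = (1, -3), r² = 136/4 = 34.
The points at distance exactly r from the centre are (-4, 0), (6, -6), (6, 0) — 3 points.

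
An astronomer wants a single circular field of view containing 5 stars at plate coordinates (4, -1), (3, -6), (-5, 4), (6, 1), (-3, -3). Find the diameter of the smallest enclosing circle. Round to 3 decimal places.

A smallest enclosing disk is always determined by at most three of the input points on its boundary.
The minimum enclosing circle is determined by three boundary points: (3, -6), (-5, 4), (6, 1).
Their circumcentre is (-13/43, -19/43) with r² = 77285/1849.
The farthest remaining point (4, -1) is at distance² 34801/1849 ≤ 77285/1849.
Diameter = 2r = 2√(77285/1849) ≈ 12.930.

12.930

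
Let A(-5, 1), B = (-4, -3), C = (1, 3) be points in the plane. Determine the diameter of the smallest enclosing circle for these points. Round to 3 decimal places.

Side lengths²: AB² = 17, AC² = 40, BC² = 61.
Since BC² = 61 ≥ 40 + 17 = 57, the angle opposite BC is not acute, so the smallest enclosing circle has BC as diameter.
Centre = midpoint of BC = (-1.5, 0), r² = 61/4 = 15.25.
Diameter = 2r = 2√(15.25) ≈ 7.810.

7.810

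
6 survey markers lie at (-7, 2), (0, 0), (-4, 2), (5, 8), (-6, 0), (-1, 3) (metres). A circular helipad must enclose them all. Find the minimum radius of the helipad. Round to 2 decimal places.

The minimum enclosing circle of a finite set is fixed by two of the points (as a diameter) or three (as a circumcircle).
The farthest pair is (5, 8)–(-6, 0) with squared distance 185. The circle on this segment as diameter has centre (-0.5, 4) and r² = 185/4 = 46.25.
Check (-7, 2): distance² to centre = 46.25 ≤ 46.25, so it lies inside.
All remaining points lie in this disk, and no smaller disk contains both endpoints, so this is the minimum enclosing circle.
r = √(46.25) ≈ 6.80.

6.80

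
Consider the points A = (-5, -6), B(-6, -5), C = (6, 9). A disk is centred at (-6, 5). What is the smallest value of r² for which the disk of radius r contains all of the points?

The required radius is the distance from (-6, 5) to the farthest point.
Squared distances: 122, 100, 160.
Maximum is 160, attained at C.

160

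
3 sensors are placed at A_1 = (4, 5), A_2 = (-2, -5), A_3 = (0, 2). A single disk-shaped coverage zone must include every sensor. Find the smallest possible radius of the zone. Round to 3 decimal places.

Side lengths²: A_1A_2² = 136, A_1A_3² = 25, A_2A_3² = 53.
Since A_1A_2² = 136 ≥ 53 + 25 = 78, the angle opposite A_1A_2 is not acute, so the smallest enclosing circle has A_1A_2 as diameter.
Centre = midpoint of A_1A_2 = (1, 0), r² = 136/4 = 34.
r = √34 ≈ 5.831.

5.831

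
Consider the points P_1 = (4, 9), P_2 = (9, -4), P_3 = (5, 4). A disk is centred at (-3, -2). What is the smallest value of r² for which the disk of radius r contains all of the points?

170

The required radius is the distance from (-3, -2) to the farthest point.
Squared distances: 170, 148, 100.
Maximum is 170, attained at P_1.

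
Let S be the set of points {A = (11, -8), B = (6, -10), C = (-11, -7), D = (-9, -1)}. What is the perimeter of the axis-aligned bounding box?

Width = max x − min x = 11 − (-11) = 22.
Height = max y − min y = -1 − (-10) = 9.
Perimeter = 2(22 + 9) = 62.

62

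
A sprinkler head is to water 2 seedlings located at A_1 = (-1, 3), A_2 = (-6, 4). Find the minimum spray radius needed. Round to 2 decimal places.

The smallest circle enclosing two points has them as diameter endpoints.
Centre = midpoint = (-3.5, 3.5); r² = |A_1A_2|²/4 = 26/4 = 6.5.
r = √(6.5) ≈ 2.55.

2.55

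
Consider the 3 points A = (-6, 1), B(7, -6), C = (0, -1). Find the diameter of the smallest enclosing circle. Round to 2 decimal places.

Side lengths²: AB² = 218, AC² = 40, BC² = 74.
Since AB² = 218 ≥ 74 + 40 = 114, the angle opposite AB is not acute, so the smallest enclosing circle has AB as diameter.
Centre = midpoint of AB = (0.5, -2.5), r² = 218/4 = 54.5.
Diameter = 2r = 2√(54.5) ≈ 14.76.

14.76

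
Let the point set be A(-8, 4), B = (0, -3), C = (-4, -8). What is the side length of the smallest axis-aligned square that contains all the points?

The bounding box has width 8 and height 12.
An axis-aligned square enclosing the set must have side ≥ max(width, height).
So the minimum side is max(8, 12) = 12.

12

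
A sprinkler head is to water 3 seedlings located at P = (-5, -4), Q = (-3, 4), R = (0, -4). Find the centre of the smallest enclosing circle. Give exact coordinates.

(-2.5, -0.375)

Side lengths²: PQ² = 68, PR² = 25, QR² = 73.
Since QR² = 73 < 68 + 25 = 93, the triangle is acute, so the smallest enclosing circle is the circumcircle.
Circumcentre = (-2.5, -0.375), r² = 19.390625.
Centre = (-2.5, -0.375).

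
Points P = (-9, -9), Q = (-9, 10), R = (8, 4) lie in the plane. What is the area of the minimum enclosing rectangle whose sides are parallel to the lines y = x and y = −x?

In coordinates u = x + y, v = x − y the rectangle is axis-aligned; the map (x,y)→(u,v) scales areas by 2.
u-values: -18, 1, 12; range = 12 − (-18) = 30.
v-values: 0, -19, 4; range = 4 − (-19) = 23.
Area = (30 × 23) / 2 = 345.

345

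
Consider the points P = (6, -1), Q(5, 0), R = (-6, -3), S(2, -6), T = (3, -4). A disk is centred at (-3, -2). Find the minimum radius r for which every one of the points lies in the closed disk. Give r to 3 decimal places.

The required radius is the distance from (-3, -2) to the farthest point.
Squared distances: 82, 68, 10, 41, 40.
Maximum is 82, attained at P.
r = √82 ≈ 9.055.

9.055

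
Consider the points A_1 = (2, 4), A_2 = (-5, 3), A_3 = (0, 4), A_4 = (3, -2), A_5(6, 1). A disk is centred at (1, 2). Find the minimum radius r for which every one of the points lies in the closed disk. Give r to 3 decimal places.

The required radius is the distance from (1, 2) to the farthest point.
Squared distances: 5, 37, 5, 20, 26.
Maximum is 37, attained at A_2.
r = √37 ≈ 6.083.

6.083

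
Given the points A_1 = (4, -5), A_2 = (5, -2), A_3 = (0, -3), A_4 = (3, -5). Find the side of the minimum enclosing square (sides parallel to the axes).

5

The bounding box has width 5 and height 3.
An axis-aligned square enclosing the set must have side ≥ max(width, height).
So the minimum side is max(5, 3) = 5.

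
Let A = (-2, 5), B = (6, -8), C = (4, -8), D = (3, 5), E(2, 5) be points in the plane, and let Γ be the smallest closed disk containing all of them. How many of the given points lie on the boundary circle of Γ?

By Welzl's lemma the MEC is supported by two points (diametrically opposite) or three points (on a circumcircle).
The farthest pair is A–B with squared distance 233. The circle on this segment as diameter has centre (2, -1.5) and r² = 233/4 = 58.25.
Check C: distance² to centre = 46.25 ≤ 58.25, so it lies inside.
All remaining points lie in this disk, and no smaller disk contains both endpoints, so this is the minimum enclosing circle.
The points at distance exactly r from the centre are A, B — 2 points.

2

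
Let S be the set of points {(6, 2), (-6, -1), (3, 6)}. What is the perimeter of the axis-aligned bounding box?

Width = max x − min x = 6 − (-6) = 12.
Height = max y − min y = 6 − (-1) = 7.
Perimeter = 2(12 + 7) = 38.

38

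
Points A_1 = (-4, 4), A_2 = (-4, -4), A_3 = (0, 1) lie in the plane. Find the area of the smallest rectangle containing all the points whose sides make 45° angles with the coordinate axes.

36

In coordinates u = x + y, v = x − y the rectangle is axis-aligned; the map (x,y)→(u,v) scales areas by 2.
u-values: 0, -8, 1; range = 1 − (-8) = 9.
v-values: -8, 0, -1; range = 0 − (-8) = 8.
Area = (9 × 8) / 2 = 36.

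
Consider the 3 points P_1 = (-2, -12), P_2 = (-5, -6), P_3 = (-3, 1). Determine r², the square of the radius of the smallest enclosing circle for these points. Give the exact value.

42.5

Side lengths²: P_1P_2² = 45, P_1P_3² = 170, P_2P_3² = 53.
Since P_1P_3² = 170 ≥ 53 + 45 = 98, the angle opposite P_1P_3 is not acute, so the smallest enclosing circle has P_1P_3 as diameter.
Centre = midpoint of P_1P_3 = (-2.5, -5.5), r² = 170/4 = 42.5.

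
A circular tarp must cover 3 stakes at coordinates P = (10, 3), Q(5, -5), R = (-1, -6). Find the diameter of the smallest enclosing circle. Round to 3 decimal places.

Side lengths²: PQ² = 89, PR² = 202, QR² = 37.
Since PR² = 202 ≥ 89 + 37 = 126, the angle opposite PR is not acute, so the smallest enclosing circle has PR as diameter.
Centre = midpoint of PR = (4.5, -1.5), r² = 202/4 = 50.5.
Diameter = 2r = 2√(50.5) ≈ 14.213.

14.213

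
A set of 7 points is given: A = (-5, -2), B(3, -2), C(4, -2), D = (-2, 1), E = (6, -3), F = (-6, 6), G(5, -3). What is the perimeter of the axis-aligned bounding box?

Width = max x − min x = 6 − (-6) = 12.
Height = max y − min y = 6 − (-3) = 9.
Perimeter = 2(12 + 9) = 42.

42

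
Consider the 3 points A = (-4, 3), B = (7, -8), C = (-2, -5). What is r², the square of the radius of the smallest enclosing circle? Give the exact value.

60.5

Side lengths²: AB² = 242, AC² = 68, BC² = 90.
Since AB² = 242 ≥ 90 + 68 = 158, the angle opposite AB is not acute, so the smallest enclosing circle has AB as diameter.
Centre = midpoint of AB = (1.5, -2.5), r² = 242/4 = 60.5.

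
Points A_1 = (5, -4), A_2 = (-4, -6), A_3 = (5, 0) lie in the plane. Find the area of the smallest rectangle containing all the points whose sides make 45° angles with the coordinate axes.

52.5

In coordinates u = x + y, v = x − y the rectangle is axis-aligned; the map (x,y)→(u,v) scales areas by 2.
u-values: 1, -10, 5; range = 5 − (-10) = 15.
v-values: 9, 2, 5; range = 9 − 2 = 7.
Area = (15 × 7) / 2 = 52.5.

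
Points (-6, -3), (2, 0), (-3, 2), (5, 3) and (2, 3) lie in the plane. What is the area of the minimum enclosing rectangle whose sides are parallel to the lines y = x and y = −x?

In coordinates u = x + y, v = x − y the rectangle is axis-aligned; the map (x,y)→(u,v) scales areas by 2.
u-values: -9, 2, -1, 8, 5; range = 8 − (-9) = 17.
v-values: -3, 2, -5, 2, -1; range = 2 − (-5) = 7.
Area = (17 × 7) / 2 = 59.5.

59.5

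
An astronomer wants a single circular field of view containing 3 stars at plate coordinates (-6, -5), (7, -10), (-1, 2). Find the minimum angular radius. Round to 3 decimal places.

Call the three points A, B, C in the order given.
Side lengths²: AB² = 194, AC² = 74, BC² = 208.
Since BC² = 208 < 194 + 74 = 268, the triangle is acute, so the smallest enclosing circle is the circumcircle.
Circumcentre = (42/29, -146/29), r² = 46657/841.
r = √(46657/841) ≈ 7.448.

7.448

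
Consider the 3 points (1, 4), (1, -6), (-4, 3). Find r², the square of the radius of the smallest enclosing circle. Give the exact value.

Call the three points A, B, C in the order given.
Side lengths²: AB² = 100, AC² = 26, BC² = 106.
Since BC² = 106 < 100 + 26 = 126, the triangle is acute, so the smallest enclosing circle is the circumcircle.
Circumcentre = (-0.6, -1), r² = 27.56.

27.56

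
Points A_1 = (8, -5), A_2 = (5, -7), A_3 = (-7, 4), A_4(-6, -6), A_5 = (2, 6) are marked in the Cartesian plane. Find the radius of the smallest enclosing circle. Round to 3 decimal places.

The minimum enclosing circle of a finite set is fixed by two of the points (as a diameter) or three (as a circumcircle).
The farthest pair is A_1–A_3 with squared distance 306. The circle on this segment as diameter has centre (0.5, -0.5) and r² = 306/4 = 76.5.
Check A_2: distance² to centre = 62.5 ≤ 76.5, so it lies inside.
All remaining points lie in this disk, and no smaller disk contains both endpoints, so this is the minimum enclosing circle.
r = √(76.5) ≈ 8.746.

8.746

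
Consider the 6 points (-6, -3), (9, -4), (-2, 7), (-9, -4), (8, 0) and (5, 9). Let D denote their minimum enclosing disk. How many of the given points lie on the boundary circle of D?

3

The minimum enclosing circle is determined by three boundary points: (9, -4), (-9, -4), (5, 9).
Their circumcentre is (0, 9/26) with r² = 67525/676.
The farthest remaining point (8, 0) is at distance² 43345/676 ≤ 67525/676.
The points at distance exactly r from the centre are (9, -4), (-9, -4), (5, 9) — 3 points.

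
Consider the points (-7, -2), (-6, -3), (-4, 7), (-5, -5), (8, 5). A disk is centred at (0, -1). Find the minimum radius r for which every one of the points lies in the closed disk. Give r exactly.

10

The required radius is the distance from (0, -1) to the farthest point.
Squared distances: 50, 40, 80, 41, 100.
Maximum is 100, attained at (8, 5).
r = √100 = 10.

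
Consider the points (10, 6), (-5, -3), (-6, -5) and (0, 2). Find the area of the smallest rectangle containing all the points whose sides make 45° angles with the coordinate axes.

81

In coordinates u = x + y, v = x − y the rectangle is axis-aligned; the map (x,y)→(u,v) scales areas by 2.
u-values: 16, -8, -11, 2; range = 16 − (-11) = 27.
v-values: 4, -2, -1, -2; range = 4 − (-2) = 6.
Area = (27 × 6) / 2 = 81.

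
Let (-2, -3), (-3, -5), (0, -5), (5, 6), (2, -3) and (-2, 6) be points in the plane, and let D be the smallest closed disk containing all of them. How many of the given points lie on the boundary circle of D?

The minimum enclosing circle of a finite set is fixed by two of the points (as a diameter) or three (as a circumcircle).
The farthest pair is (-3, -5)–(5, 6) with squared distance 185. The circle on this segment as diameter has centre (1, 0.5) and r² = 185/4 = 46.25.
Check (-2, -3): distance² to centre = 21.25 ≤ 46.25, so it lies inside.
All remaining points lie in this disk, and no smaller disk contains both endpoints, so this is the minimum enclosing circle.
The points at distance exactly r from the centre are (-3, -5), (5, 6) — 2 points.

2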